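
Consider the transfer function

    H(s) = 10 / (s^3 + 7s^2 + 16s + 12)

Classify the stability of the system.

stable

The denominator s^3 + 7s^2 + 16s + 12 factors as (s + 2)^2(s + 3), giving poles at s = -2, -3, -2.
Since all poles lie strictly in the left half-plane, the system is stable.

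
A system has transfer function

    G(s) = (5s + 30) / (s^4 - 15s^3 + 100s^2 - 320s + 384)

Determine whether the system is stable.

unstable

The denominator s^4 - 15s^3 + 100s^2 - 320s + 384 factors as (s - 4)(s - 3)(s^2 - 8s + 32), giving poles at s = 4, 3, 4 ± 4j.
Since the pole(s) at s = 4, 3, 4 ± 4j lie in the right half-plane, the system is unstable.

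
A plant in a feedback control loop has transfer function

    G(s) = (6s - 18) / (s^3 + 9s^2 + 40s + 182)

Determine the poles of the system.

s = -1 ± 5j, -7

The poles are the roots of the denominator s^3 + 9s^2 + 40s + 182 = 0.
Trying s = -7: the polynomial evaluates to 0, so (s + 7) is a factor.
Dividing out leaves s^2 + 2s + 26 = 0.
The quadratic formula then gives s = -1 ± 5j.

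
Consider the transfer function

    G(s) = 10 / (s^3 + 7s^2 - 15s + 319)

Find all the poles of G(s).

s = 2 ± 5j, -11

The poles are the roots of the denominator s^3 + 7s^2 - 15s + 319 = 0.
Trying s = -11: the polynomial evaluates to 0, so (s + 11) is a factor.
Dividing out leaves s^2 - 4s + 29 = 0.
The quadratic formula then gives s = 2 ± 5j.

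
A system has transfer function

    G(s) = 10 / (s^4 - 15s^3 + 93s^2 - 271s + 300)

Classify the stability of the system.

unstable

The denominator s^4 - 15s^3 + 93s^2 - 271s + 300 factors as (s - 4)(s - 3)(s^2 - 8s + 25), giving poles at s = 4, 3, 4 + 3j, 4 - 3j.
Since the pole(s) at s = 4, 3, 4 ± 3j lie in the right half-plane, the system is unstable.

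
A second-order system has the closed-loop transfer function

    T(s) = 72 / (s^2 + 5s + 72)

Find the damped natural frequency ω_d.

Comparing s^2 + 5s + 72 to s^2 + 2ζωₙs + ωₙ²: ωₙ = √72 ≈ 8.485 rad/s and ζ = 5/(2·√72) ≈ 0.2946.
ζωₙ = 5/2 = 2.5, so ω_d = ωₙ√(1−ζ²) = √(ωₙ² − (ζωₙ)²) = √(72 − 2.5²) = √65.75 ≈ 8.109 rad/s.

ω_d ≈ 8.109 rad/s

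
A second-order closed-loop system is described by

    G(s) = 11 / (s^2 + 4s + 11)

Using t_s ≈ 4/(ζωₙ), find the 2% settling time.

Comparing s^2 + 4s + 11 to s^2 + 2ζωₙs + ωₙ²: ωₙ = √11 ≈ 3.317 rad/s and ζ = 4/(2·√11) ≈ 0.6030.
ζωₙ = 4/2 = 2, so t_s ≈ 4/(ζωₙ) = 4/2 = 2 s.

t_s ≈ 2 s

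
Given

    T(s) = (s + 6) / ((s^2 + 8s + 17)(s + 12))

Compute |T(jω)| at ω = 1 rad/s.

|T(j1)| ≈ 0.02824

Substitute s = j1: numerator = 6 + j1, denominator = 184 + j112.
|T(j1)| = |6 + j1| / |184 + j112| = 6.0828 / 215.41 ≈ 0.02824.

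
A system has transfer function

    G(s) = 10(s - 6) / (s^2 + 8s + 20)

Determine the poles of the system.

The poles are the roots of the denominator s^2 + 8s + 20 = 0.
Using the quadratic formula: s = (-8 ± √(-16))/2 = -4 ± 2j.

s = -4 + 2j, -4 - 2j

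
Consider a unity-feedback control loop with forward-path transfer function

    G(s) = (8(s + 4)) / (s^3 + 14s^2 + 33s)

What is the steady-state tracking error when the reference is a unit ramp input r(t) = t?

e_ss = 1.031

G(s) has one pole at the origin.
This is a Type 1 system. Kv = lim_{s→0} s·G(s) = 32/33.
e_ss = 1/Kv = 1/(32/33) = 33/32 ≈ 1.031.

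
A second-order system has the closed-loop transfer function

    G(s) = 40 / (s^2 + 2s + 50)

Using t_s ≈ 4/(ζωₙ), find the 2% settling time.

t_s ≈ 4 s

Comparing s^2 + 2s + 50 to s^2 + 2ζωₙs + ωₙ²: ωₙ = √50 ≈ 7.071 rad/s and ζ = 2/(2·√50) ≈ 0.1414.
ζωₙ = 2/2 = 1, so t_s ≈ 4/(ζωₙ) = 4/1 = 4 s.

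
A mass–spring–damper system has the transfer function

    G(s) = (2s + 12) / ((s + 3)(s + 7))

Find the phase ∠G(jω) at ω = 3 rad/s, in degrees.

∠G(j3) ≈ -41.63°

At s = j3: numerator = 12 + j6, denominator = 12 + j30.
∠G = ∠num − ∠den = 26.565° − (68.199°) = -41.63°.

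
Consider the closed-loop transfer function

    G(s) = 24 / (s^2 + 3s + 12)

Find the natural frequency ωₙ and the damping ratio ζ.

Compare the denominator to the standard form s^2 + 2ζωₙs + ωₙ².
ωₙ² = 12, so ωₙ = √12 ≈ 3.464 rad/s.
2ζωₙ = 3, so ζ = 3/(2·√12) ≈ 0.4330.

ωₙ ≈ 3.464 rad/s, ζ ≈ 0.4330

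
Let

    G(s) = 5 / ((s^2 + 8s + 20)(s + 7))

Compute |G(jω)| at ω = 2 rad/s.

Substitute s = j2: numerator = 5, denominator = 80 + j144.
|G(j2)| = |5| / |80 + j144| = 5 / 164.73 ≈ 0.03035.

|G(j2)| ≈ 0.03035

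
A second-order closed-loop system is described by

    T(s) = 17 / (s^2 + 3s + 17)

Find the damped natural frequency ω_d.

ω_d ≈ 3.841 rad/s

Comparing s^2 + 3s + 17 to s^2 + 2ζωₙs + ωₙ²: ωₙ = √17 ≈ 4.123 rad/s and ζ = 3/(2·√17) ≈ 0.3638.
ζωₙ = 3/2 = 1.5, so ω_d = ωₙ√(1−ζ²) = √(ωₙ² − (ζωₙ)²) = √(17 − 1.5²) = √14.75 ≈ 3.841 rad/s.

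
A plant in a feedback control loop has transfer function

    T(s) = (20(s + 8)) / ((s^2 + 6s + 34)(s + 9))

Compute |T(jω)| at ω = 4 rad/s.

Substitute s = j4: numerator = 160 + j80, denominator = 66 + j288.
|T(j4)| = |160 + j80| / |66 + j288| = 178.89 / 295.47 ≈ 0.6054.

|T(j4)| ≈ 0.6054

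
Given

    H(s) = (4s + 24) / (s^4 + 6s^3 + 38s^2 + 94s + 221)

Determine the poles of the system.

The poles are the roots of the denominator s^4 + 6s^3 + 38s^2 + 94s + 221 = 0.
No real roots exist; factor into two real quadratics: (s^2 + 2s + 17)(s^2 + 4s + 13) = 0.
Each quadratic gives a conjugate pair via the quadratic formula.

s = -1 + 4j, -1 - 4j, -2 + 3j, -2 - 3j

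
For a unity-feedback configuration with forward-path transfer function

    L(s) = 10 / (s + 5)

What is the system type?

The denominator has no factor of s at the origin — no free integrator — so this is a Type 0 system.

Type 0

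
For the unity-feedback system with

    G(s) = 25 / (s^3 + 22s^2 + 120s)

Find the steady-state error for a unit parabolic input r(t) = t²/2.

e_ss = ∞

G(s) has one pole at the origin.
This is a Type 1 system; Ka = lim_{s→0} s^2·G(s) = 0, so the steady-state error for a parabola input is infinite.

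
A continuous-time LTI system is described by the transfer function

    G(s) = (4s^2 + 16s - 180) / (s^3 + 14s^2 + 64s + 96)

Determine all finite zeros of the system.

Set the numerator to zero: 4s^2 + 16s - 180 = 0, i.e. 4·(s^2 + 4s - 45) = 0.
Factoring: (s - 5)(s + 9) = 0.

s = 5, -9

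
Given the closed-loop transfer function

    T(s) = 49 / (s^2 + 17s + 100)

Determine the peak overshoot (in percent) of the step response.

Comparing s^2 + 17s + 100 to s^2 + 2ζωₙs + ωₙ²: ωₙ = 10 rad/s and ζ = 17/(2·10) = 0.85.
%OS = 100·exp(−πζ/√(1−ζ²)) = 100·exp(−π·0.85/√(1−0.85²)) ≈ 0.629%.

%OS ≈ 0.629%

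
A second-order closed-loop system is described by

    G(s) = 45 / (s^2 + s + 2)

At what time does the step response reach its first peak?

t_p ≈ 2.375 s

Comparing s^2 + s + 2 to s^2 + 2ζωₙs + ωₙ²: ωₙ = √2 ≈ 1.414 rad/s and ζ = 1/(2·√2) ≈ 0.3536.
ζωₙ = 1/2 = 0.5, so ω_d = ωₙ√(1−ζ²) = √(ωₙ² − (ζωₙ)²) = √(2 − 0.5²) = √1.75 ≈ 1.323 rad/s.
t_p = π/ω_d = π/1.323 ≈ 2.375 s.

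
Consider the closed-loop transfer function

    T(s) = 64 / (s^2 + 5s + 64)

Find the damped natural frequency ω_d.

ω_d ≈ 7.599 rad/s

Comparing s^2 + 5s + 64 to s^2 + 2ζωₙs + ωₙ²: ωₙ = 8 rad/s and ζ = 5/(2·8) = 0.3125.
ζωₙ = 5/2 = 2.5, so ω_d = ωₙ√(1−ζ²) = √(ωₙ² − (ζωₙ)²) = √(64 − 2.5²) = √57.75 ≈ 7.599 rad/s.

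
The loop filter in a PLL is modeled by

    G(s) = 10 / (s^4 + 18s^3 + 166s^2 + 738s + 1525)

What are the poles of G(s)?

s = -5 + 6j, -5 - 6j, -4 + 3j, -4 - 3j

The poles are the roots of the denominator s^4 + 18s^3 + 166s^2 + 738s + 1525 = 0.
No real roots exist; factor into two real quadratics: (s^2 + 10s + 61)(s^2 + 8s + 25) = 0.
Each quadratic gives a conjugate pair via the quadratic formula.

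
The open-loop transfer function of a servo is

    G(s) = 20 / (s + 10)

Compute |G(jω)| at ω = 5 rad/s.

|G(j5)| ≈ 1.789

Substitute s = j5: numerator = 20, denominator = 10 + j5.
|G(j5)| = |20| / |10 + j5| = 20 / 11.180 ≈ 1.789.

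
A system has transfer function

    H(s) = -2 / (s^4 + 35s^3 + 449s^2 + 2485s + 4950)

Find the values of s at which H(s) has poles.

The poles are the roots of the denominator s^4 + 35s^3 + 449s^2 + 2485s + 4950 = 0.
Trying s = -5: the polynomial evaluates to 0, so (s + 5) is a factor.
Dividing out leaves s^3 + 30s^2 + 299s + 990 = 0.
This factors further as (s + 9)(s + 10)(s + 11) = 0.

s = -5, -9, -10, -11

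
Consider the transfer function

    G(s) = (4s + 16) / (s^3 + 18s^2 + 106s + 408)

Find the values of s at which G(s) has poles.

s = -12, -3 ± 5j

The poles are the roots of the denominator s^3 + 18s^2 + 106s + 408 = 0.
Trying s = -12: the polynomial evaluates to 0, so (s + 12) is a factor.
Dividing out leaves s^2 + 6s + 34 = 0.
The quadratic formula then gives s = -3 ± 5j.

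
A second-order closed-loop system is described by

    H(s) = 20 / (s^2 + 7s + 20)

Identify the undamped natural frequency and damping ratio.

Compare the denominator to the standard form s^2 + 2ζωₙs + ωₙ².
ωₙ² = 20, so ωₙ = √20 ≈ 4.472 rad/s.
2ζωₙ = 7, so ζ = 7/(2·√20) ≈ 0.7826.

ωₙ ≈ 4.472 rad/s, ζ ≈ 0.7826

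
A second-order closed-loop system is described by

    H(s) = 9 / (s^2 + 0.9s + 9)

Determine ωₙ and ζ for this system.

ωₙ = 3 rad/s, ζ = 0.15

Compare the denominator to the standard form s^2 + 2ζωₙs + ωₙ².
ωₙ² = 9, so ωₙ = 3 rad/s.
2ζωₙ = 0.9, so ζ = 0.9/(2·3) = 0.15.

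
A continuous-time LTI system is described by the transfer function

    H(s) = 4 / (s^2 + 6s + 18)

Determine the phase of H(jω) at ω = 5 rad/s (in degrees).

∠H(j5) ≈ -103.1°

At s = j5: numerator = 4, denominator = -7 + j30.
∠H = ∠num − ∠den = 0° − (103.13°) = -103.1°.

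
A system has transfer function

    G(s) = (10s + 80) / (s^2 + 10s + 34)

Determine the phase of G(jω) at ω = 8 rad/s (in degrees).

∠G(j8) ≈ -65.56°

At s = j8: numerator = 80 + j80, denominator = -30 + j80.
∠G = ∠num − ∠den = 45° − (110.56°) = -65.56°.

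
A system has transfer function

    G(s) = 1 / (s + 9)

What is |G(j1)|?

Substitute s = j1: numerator = 1, denominator = 9 + j1.
|G(j1)| = |1| / |9 + j1| = 1 / 9.0554 ≈ 0.1104.

|G(j1)| ≈ 0.1104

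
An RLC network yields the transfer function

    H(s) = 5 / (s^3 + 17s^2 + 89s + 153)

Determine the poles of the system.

The poles are the roots of the denominator s^3 + 17s^2 + 89s + 153 = 0.
Trying s = -9: the polynomial evaluates to 0, so (s + 9) is a factor.
Dividing out leaves s^2 + 8s + 17 = 0.
The quadratic formula then gives s = -4 ± 1j.

s = -4 ± j, -9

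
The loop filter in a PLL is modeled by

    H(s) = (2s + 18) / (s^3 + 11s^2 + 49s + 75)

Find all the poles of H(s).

s = -4 ± 3j, -3

The poles are the roots of the denominator s^3 + 11s^2 + 49s + 75 = 0.
Trying s = -3: the polynomial evaluates to 0, so (s + 3) is a factor.
Dividing out leaves s^2 + 8s + 25 = 0.
The quadratic formula then gives s = -4 ± 3j.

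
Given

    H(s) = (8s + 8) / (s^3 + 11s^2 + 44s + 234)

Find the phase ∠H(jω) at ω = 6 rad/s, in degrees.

At s = j6: numerator = 8 + j48, denominator = -162 + j48.
∠H = ∠num − ∠den = 80.538° − (163.50°) = -82.96°.

∠H(j6) ≈ -82.96°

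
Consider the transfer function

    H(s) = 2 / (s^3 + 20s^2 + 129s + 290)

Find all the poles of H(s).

The poles are the roots of the denominator s^3 + 20s^2 + 129s + 290 = 0.
Trying s = -10: the polynomial evaluates to 0, so (s + 10) is a factor.
Dividing out leaves s^2 + 10s + 29 = 0.
The quadratic formula then gives s = -5 ± 2j.

s = -5 ± 2j, -10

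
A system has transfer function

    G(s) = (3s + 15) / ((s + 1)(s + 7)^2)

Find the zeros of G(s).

s = -5

Set the numerator to zero: 3s + 15 = 0, i.e. 3·(s + 5) = 0.
So s = -5.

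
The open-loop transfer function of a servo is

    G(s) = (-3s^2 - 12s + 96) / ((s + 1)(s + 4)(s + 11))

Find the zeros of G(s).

s = -8, 4

Set the numerator to zero: -3s^2 - 12s + 96 = 0, i.e. -3·(s^2 + 4s - 32) = 0.
Factoring: (s + 8)(s - 4) = 0.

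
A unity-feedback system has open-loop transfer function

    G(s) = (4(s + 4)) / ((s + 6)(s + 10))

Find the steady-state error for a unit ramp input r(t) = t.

e_ss = ∞

G(s) has no poles at the origin.
This is a Type 0 system; Kv = lim_{s→0} s·G(s) = 0, so the steady-state error for a ramp input is infinite.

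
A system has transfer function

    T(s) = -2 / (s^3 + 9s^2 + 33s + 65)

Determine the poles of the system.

The poles are the roots of the denominator s^3 + 9s^2 + 33s + 65 = 0.
Trying s = -5: the polynomial evaluates to 0, so (s + 5) is a factor.
Dividing out leaves s^2 + 4s + 13 = 0.
The quadratic formula then gives s = -2 ± 3j.

s = -2 ± 3j, -5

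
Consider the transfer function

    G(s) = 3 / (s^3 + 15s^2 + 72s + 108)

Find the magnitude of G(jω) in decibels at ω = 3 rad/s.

Substitute s = j3: numerator = 3, denominator = -27 + j189.
|G(j3)| = |3| / |-27 + j189| = 3 / 190.92 ≈ 0.01571.
In decibels: 20·log₁₀(0.01571) ≈ -36.1 dB.

|G(j3)|_dB ≈ -36.1 dB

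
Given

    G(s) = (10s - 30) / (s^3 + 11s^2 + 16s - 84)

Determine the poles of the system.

The poles are the roots of the denominator s^3 + 11s^2 + 16s - 84 = 0.
Trying s = -6: the polynomial evaluates to 0, so (s + 6) is a factor.
Dividing out leaves s^2 + 5s - 14 = 0.
Factoring the quadratic: (s - 2)(s + 7) = 0.

s = -6, 2, -7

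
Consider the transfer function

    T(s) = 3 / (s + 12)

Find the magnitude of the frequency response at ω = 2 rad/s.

|T(j2)| ≈ 0.2466

Substitute s = j2: numerator = 3, denominator = 12 + j2.
|T(j2)| = |3| / |12 + j2| = 3 / 12.166 ≈ 0.2466.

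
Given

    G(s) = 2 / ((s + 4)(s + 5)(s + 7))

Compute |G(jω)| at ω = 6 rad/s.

Substitute s = j6: numerator = 2, denominator = -436 + j282.
|G(j6)| = |2| / |-436 + j282| = 2 / 519.25 ≈ 0.003852.

|G(j6)| ≈ 0.003852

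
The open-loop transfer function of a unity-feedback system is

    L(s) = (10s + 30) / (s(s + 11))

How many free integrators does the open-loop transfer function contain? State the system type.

Type 1

The denominator has 1 factor of s at the origin (free integrator), so this is a Type 1 system.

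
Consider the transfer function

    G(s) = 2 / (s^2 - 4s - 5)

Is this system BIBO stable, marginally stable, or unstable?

unstable

The denominator s^2 - 4s - 5 factors as (s - 5)(s + 1), giving poles at s = 5, -1.
Since the pole(s) at s = 5 lie in the right half-plane, the system is unstable.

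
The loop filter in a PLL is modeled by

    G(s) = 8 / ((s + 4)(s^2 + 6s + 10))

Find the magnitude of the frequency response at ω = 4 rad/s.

Substitute s = j4: numerator = 8, denominator = -120 + j72.
|G(j4)| = |8| / |-120 + j72| = 8 / 139.94 ≈ 0.05717.

|G(j4)| ≈ 0.05717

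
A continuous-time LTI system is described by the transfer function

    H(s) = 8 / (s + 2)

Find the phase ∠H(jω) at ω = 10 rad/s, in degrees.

∠H(j10) ≈ -78.69°

At s = j10: numerator = 8, denominator = 2 + j10.
∠H = ∠num − ∠den = 0° − (78.690°) = -78.69°.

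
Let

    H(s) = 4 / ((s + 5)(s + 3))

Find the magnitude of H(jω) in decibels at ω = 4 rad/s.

|H(j4)|_dB ≈ -18.1 dB

Substitute s = j4: numerator = 4, denominator = -1 + j32.
|H(j4)| = |4| / |-1 + j32| = 4 / 32.016 ≈ 0.1249.
In decibels: 20·log₁₀(0.1249) ≈ -18.1 dB.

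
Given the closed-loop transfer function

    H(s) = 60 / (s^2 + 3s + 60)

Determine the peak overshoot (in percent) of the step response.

%OS ≈ 53.8%

Comparing s^2 + 3s + 60 to s^2 + 2ζωₙs + ωₙ²: ωₙ = √60 ≈ 7.746 rad/s and ζ = 3/(2·√60) ≈ 0.1936.
%OS = 100·exp(−πζ/√(1−ζ²)) = 100·exp(−π·0.1936/√(1−0.1936²)) ≈ 53.8%.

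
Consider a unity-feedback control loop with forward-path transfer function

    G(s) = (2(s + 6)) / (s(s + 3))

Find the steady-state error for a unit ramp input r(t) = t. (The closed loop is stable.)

e_ss = 0.2500

G(s) has one pole at the origin.
This is a Type 1 system. Kv = lim_{s→0} s·G(s) = 12/3 = 4.
e_ss = 1/Kv = 1/(4) = 1/4 ≈ 0.2500.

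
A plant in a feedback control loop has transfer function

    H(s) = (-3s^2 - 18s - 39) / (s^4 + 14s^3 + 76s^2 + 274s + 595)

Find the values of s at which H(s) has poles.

The poles are the roots of the denominator s^4 + 14s^3 + 76s^2 + 274s + 595 = 0.
Trying s = -5: the polynomial evaluates to 0, so (s + 5) is a factor.
Dividing out leaves s^3 + 9s^2 + 31s + 119 = 0.
This factors further as (s^2 + 2s + 17)(s + 7) = 0.

s = -1 + 4j, -1 - 4j, -5, -7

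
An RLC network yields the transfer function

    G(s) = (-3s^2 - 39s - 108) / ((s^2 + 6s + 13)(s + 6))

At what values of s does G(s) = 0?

Set the numerator to zero: -3s^2 - 39s - 108 = 0, i.e. -3·(s^2 + 13s + 36) = 0.
Factoring: (s + 9)(s + 4) = 0.

s = -9, -4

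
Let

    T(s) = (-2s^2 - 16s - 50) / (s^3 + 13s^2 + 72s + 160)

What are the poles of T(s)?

The poles are the roots of the denominator s^3 + 13s^2 + 72s + 160 = 0.
Trying s = -5: the polynomial evaluates to 0, so (s + 5) is a factor.
Dividing out leaves s^2 + 8s + 32 = 0.
The quadratic formula then gives s = -4 ± 4j.

s = -4 + 4j, -4 - 4j, -5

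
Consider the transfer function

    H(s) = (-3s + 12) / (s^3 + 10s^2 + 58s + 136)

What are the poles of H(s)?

The poles are the roots of the denominator s^3 + 10s^2 + 58s + 136 = 0.
Trying s = -4: the polynomial evaluates to 0, so (s + 4) is a factor.
Dividing out leaves s^2 + 6s + 34 = 0.
The quadratic formula then gives s = -3 ± 5j.

s = -3 ± 5j, -4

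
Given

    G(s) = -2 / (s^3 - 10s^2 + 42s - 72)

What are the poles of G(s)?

The poles are the roots of the denominator s^3 - 10s^2 + 42s - 72 = 0.
Trying s = 4: the polynomial evaluates to 0, so (s - 4) is a factor.
Dividing out leaves s^2 - 6s + 18 = 0.
The quadratic formula then gives s = 3 ± 3j.

s = 4, 3 + 3j, 3 - 3j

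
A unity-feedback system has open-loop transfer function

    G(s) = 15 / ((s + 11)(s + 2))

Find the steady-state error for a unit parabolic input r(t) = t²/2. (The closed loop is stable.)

G(s) has no poles at the origin.
This is a Type 0 system; Ka = lim_{s→0} s^2·G(s) = 0, so the steady-state error for a parabola input is infinite.

e_ss = ∞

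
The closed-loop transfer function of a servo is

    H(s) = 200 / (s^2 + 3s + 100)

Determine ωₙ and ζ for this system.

Compare the denominator to the standard form s^2 + 2ζωₙs + ωₙ².
ωₙ² = 100, so ωₙ = 10 rad/s.
2ζωₙ = 3, so ζ = 3/(2·10) = 0.15.
With ζ = 0.15 the response is underdamped.

ωₙ = 10 rad/s, ζ = 0.15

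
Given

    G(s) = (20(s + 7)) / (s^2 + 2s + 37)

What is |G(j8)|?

|G(j8)| ≈ 6.774

Substitute s = j8: numerator = 140 + j160, denominator = -27 + j16.
|G(j8)| = |140 + j160| / |-27 + j16| = 212.60 / 31.385 ≈ 6.774.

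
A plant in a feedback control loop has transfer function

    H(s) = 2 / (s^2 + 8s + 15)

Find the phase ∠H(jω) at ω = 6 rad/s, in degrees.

∠H(j6) ≈ -113.6°

At s = j6: numerator = 2, denominator = -21 + j48.
∠H = ∠num − ∠den = 0° − (113.63°) = -113.6°.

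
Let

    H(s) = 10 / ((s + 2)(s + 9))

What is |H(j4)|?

|H(j4)| ≈ 0.2270

Substitute s = j4: numerator = 10, denominator = 2 + j44.
|H(j4)| = |10| / |2 + j44| = 10 / 44.045 ≈ 0.2270.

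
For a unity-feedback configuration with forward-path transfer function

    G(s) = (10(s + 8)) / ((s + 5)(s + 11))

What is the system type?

Type 0

The denominator has no factor of s at the origin — no free integrator — so this is a Type 0 system.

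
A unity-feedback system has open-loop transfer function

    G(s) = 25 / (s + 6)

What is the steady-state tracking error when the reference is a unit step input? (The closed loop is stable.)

G(s) has no poles at the origin.
This is a Type 0 system. Kp = lim_{s→0} G(s) = 25/6.
e_ss = 1/(1 + Kp) = 1/(1 + 25/6) = 6/31 ≈ 0.1935.

e_ss = 0.1935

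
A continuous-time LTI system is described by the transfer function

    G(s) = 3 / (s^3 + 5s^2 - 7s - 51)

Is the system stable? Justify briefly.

The denominator s^3 + 5s^2 - 7s - 51 factors as (s - 3)(s^2 + 8s + 17), giving poles at s = 3, -4 + j, -4 - j.
Since the pole(s) at s = 3 lie in the right half-plane, the system is unstable.

unstable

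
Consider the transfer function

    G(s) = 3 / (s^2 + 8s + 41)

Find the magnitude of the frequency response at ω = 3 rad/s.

|G(j3)| = 0.07500

Substitute s = j3: numerator = 3, denominator = 32 + j24.
|G(j3)| = |3| / |32 + j24| = 3 / 40 = 0.07500.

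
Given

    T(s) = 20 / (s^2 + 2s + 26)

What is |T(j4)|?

Substitute s = j4: numerator = 20, denominator = 10 + j8.
|T(j4)| = |20| / |10 + j8| = 20 / 12.806 ≈ 1.562.

|T(j4)| ≈ 1.562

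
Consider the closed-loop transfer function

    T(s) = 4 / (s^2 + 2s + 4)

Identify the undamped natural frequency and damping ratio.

Compare the denominator to the standard form s^2 + 2ζωₙs + ωₙ².
ωₙ² = 4, so ωₙ = 2 rad/s.
2ζωₙ = 2, so ζ = 2/(2·2) = 0.5.

ωₙ = 2 rad/s, ζ = 0.5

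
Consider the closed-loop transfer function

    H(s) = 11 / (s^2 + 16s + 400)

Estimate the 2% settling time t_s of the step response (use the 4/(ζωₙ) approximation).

Comparing s^2 + 16s + 400 to s^2 + 2ζωₙs + ωₙ²: ωₙ = 20 rad/s and ζ = 16/(2·20) = 0.4.
ζωₙ = 16/2 = 8, so t_s ≈ 4/(ζωₙ) = 4/8 = 0.5000 s.

t_s ≈ 0.5000 s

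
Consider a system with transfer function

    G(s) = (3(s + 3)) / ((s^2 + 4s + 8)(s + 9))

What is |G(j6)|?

Substitute s = j6: numerator = 9 + j18, denominator = -396 + j48.
|G(j6)| = |9 + j18| / |-396 + j48| = 20.125 / 398.90 ≈ 0.05045.

|G(j6)| ≈ 0.05045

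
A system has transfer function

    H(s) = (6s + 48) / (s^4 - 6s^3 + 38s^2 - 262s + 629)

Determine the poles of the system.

s = 4 ± j, -1 ± 6j

The poles are the roots of the denominator s^4 - 6s^3 + 38s^2 - 262s + 629 = 0.
No real roots exist; factor into two real quadratics: (s^2 - 8s + 17)(s^2 + 2s + 37) = 0.
Each quadratic gives a conjugate pair via the quadratic formula.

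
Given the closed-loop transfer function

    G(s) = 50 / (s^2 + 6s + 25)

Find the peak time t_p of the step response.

Comparing s^2 + 6s + 25 to s^2 + 2ζωₙs + ωₙ²: ωₙ = 5 rad/s and ζ = 6/(2·5) = 0.6.
ζωₙ = 6/2 = 3, so ω_d = ωₙ√(1−ζ²) = √(ωₙ² − (ζωₙ)²) = √(25 − 3²) = √16 = 4 rad/s.
t_p = π/ω_d = π/4 ≈ 0.7854 s.

t_p ≈ 0.7854 s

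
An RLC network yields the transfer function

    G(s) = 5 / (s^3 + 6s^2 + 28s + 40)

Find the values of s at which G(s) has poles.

The poles are the roots of the denominator s^3 + 6s^2 + 28s + 40 = 0.
Trying s = -2: the polynomial evaluates to 0, so (s + 2) is a factor.
Dividing out leaves s^2 + 4s + 20 = 0.
The quadratic formula then gives s = -2 ± 4j.

s = -2 ± 4j, -2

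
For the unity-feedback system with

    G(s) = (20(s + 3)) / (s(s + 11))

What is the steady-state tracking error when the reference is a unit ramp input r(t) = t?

G(s) has one pole at the origin.
This is a Type 1 system. Kv = lim_{s→0} s·G(s) = 60/11.
e_ss = 1/Kv = 1/(60/11) = 11/60 ≈ 0.1833.

e_ss = 0.1833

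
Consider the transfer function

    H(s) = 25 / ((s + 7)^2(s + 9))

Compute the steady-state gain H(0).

H(0) = 25/441 ≈ 0.05669

At s = 0 each factor (s + a) contributes a and each (s^2 + bs + c) contributes c.
H(0) = 25·1 / ((7) · (7) · (9)) = 25/441 = 25/441.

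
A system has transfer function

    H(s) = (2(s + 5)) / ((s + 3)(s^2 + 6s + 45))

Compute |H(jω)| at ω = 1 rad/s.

|H(j1)| ≈ 0.07262

Substitute s = j1: numerator = 10 + j2, denominator = 126 + j62.
|H(j1)| = |10 + j2| / |126 + j62| = 10.198 / 140.43 ≈ 0.07262.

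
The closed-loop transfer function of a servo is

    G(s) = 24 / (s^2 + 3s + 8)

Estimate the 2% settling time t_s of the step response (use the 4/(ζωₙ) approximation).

Comparing s^2 + 3s + 8 to s^2 + 2ζωₙs + ωₙ²: ωₙ = √8 ≈ 2.828 rad/s and ζ = 3/(2·√8) ≈ 0.5303.
ζωₙ = 3/2 = 1.5, so t_s ≈ 4/(ζωₙ) = 4/1.5 ≈ 2.667 s.

t_s ≈ 2.667 s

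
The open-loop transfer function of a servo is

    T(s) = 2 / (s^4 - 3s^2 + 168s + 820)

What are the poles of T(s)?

The poles are the roots of the denominator s^4 - 3s^2 + 168s + 820 = 0.
No real roots exist; factor into two real quadratics: (s^2 - 8s + 41)(s^2 + 8s + 20) = 0.
Each quadratic gives a conjugate pair via the quadratic formula.

s = 4 ± 5j, -4 ± 2j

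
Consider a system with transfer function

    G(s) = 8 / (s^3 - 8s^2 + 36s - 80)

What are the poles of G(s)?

s = 2 + 4j, 2 - 4j, 4

The poles are the roots of the denominator s^3 - 8s^2 + 36s - 80 = 0.
Trying s = 4: the polynomial evaluates to 0, so (s - 4) is a factor.
Dividing out leaves s^2 - 4s + 20 = 0.
The quadratic formula then gives s = 2 ± 4j.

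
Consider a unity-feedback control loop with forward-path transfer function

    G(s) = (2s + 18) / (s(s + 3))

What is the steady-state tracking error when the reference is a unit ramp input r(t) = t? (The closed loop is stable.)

e_ss = 0.1667

G(s) has one pole at the origin.
This is a Type 1 system. Kv = lim_{s→0} s·G(s) = 18/3 = 6.
e_ss = 1/Kv = 1/(6) = 1/6 ≈ 0.1667.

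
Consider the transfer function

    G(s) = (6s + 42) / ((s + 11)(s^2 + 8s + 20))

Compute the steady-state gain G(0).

G(0) = 21/110 ≈ 0.1909

Set s = 0: G(0) = (42) / (220) = 21/110.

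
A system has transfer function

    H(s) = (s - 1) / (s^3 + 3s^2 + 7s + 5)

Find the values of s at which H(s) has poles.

The poles are the roots of the denominator s^3 + 3s^2 + 7s + 5 = 0.
Trying s = -1: the polynomial evaluates to 0, so (s + 1) is a factor.
Dividing out leaves s^2 + 2s + 5 = 0.
The quadratic formula then gives s = -1 ± 2j.

s = -1 ± 2j, -1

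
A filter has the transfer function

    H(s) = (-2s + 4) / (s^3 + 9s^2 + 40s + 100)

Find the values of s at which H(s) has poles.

The poles are the roots of the denominator s^3 + 9s^2 + 40s + 100 = 0.
Trying s = -5: the polynomial evaluates to 0, so (s + 5) is a factor.
Dividing out leaves s^2 + 4s + 20 = 0.
The quadratic formula then gives s = -2 ± 4j.

s = -2 + 4j, -2 - 4j, -5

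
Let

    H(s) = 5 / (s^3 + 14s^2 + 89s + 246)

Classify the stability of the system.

stable

The denominator s^3 + 14s^2 + 89s + 246 factors as (s^2 + 8s + 41)(s + 6), giving poles at s = -4 ± 5j, -6.
Since all poles lie strictly in the left half-plane, the system is stable.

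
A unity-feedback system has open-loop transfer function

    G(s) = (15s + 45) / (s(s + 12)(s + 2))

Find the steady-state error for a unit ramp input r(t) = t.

G(s) has one pole at the origin.
This is a Type 1 system. Kv = lim_{s→0} s·G(s) = 45/24 = 15/8.
e_ss = 1/Kv = 1/(15/8) = 8/15 ≈ 0.5333.

e_ss = 0.5333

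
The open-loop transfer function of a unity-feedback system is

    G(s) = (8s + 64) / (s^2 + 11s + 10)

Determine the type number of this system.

The denominator has no factor of s at the origin — no free integrator — so this is a Type 0 system.

Type 0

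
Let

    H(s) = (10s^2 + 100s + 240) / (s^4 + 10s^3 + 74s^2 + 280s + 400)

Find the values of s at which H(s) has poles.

The poles are the roots of the denominator s^4 + 10s^3 + 74s^2 + 280s + 400 = 0.
No real roots exist; factor into two real quadratics: (s^2 + 4s + 40)(s^2 + 6s + 10) = 0.
Each quadratic gives a conjugate pair via the quadratic formula.

s = -2 ± 6j, -3 ± j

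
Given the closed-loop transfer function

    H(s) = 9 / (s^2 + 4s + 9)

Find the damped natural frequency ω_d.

ω_d ≈ 2.236 rad/s

Comparing s^2 + 4s + 9 to s^2 + 2ζωₙs + ωₙ²: ωₙ = 3 rad/s and ζ = 4/(2·3) ≈ 0.6667.
ζωₙ = 4/2 = 2, so ω_d = ωₙ√(1−ζ²) = √(ωₙ² − (ζωₙ)²) = √(9 − 2²) = √5 ≈ 2.236 rad/s.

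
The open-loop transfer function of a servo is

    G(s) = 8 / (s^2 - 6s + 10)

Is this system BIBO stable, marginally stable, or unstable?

unstable

The poles can be read from the denominator factors: s = 3 ± j.
Since the pole(s) at s = 3 ± j lie in the right half-plane, the system is unstable.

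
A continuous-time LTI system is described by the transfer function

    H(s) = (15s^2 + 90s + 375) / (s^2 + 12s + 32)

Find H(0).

Set s = 0: H(0) = (375) / (32) = 375/32.

H(0) = 375/32 ≈ 11.72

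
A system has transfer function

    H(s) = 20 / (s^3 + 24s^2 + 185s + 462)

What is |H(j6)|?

|H(j6)| ≈ 0.02040

Substitute s = j6: numerator = 20, denominator = -402 + j894.
|H(j6)| = |20| / |-402 + j894| = 20 / 980.22 ≈ 0.02040.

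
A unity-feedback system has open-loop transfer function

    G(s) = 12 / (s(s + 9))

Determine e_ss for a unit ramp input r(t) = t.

e_ss = 0.7500

G(s) has one pole at the origin.
This is a Type 1 system. Kv = lim_{s→0} s·G(s) = 12/9 = 4/3.
e_ss = 1/Kv = 1/(4/3) = 3/4 ≈ 0.7500.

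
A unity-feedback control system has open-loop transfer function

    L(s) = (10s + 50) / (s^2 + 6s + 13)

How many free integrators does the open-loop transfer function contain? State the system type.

Type 0

The denominator has no factor of s at the origin — no free integrator — so this is a Type 0 system.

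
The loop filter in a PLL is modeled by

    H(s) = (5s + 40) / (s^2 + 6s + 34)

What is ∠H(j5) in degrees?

∠H(j5) ≈ -41.30°

At s = j5: numerator = 40 + j25, denominator = 9 + j30.
∠H = ∠num − ∠den = 32.005° − (73.301°) = -41.30°.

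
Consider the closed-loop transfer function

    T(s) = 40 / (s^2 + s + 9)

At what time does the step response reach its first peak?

t_p ≈ 1.062 s

Comparing s^2 + s + 9 to s^2 + 2ζωₙs + ωₙ²: ωₙ = 3 rad/s and ζ = 1/(2·3) ≈ 0.1667.
ζωₙ = 1/2 = 0.5, so ω_d = ωₙ√(1−ζ²) = √(ωₙ² − (ζωₙ)²) = √(9 − 0.5²) = √8.75 ≈ 2.958 rad/s.
t_p = π/ω_d = π/2.958 ≈ 1.062 s.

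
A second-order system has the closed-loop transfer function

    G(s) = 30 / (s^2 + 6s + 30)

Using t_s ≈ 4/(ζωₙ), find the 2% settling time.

Comparing s^2 + 6s + 30 to s^2 + 2ζωₙs + ωₙ²: ωₙ = √30 ≈ 5.477 rad/s and ζ = 6/(2·√30) ≈ 0.5477.
ζωₙ = 6/2 = 3, so t_s ≈ 4/(ζωₙ) = 4/3 ≈ 1.333 s.

t_s ≈ 1.333 s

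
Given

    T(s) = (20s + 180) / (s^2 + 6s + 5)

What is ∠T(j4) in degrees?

∠T(j4) ≈ -90.66°

At s = j4: numerator = 180 + j80, denominator = -11 + j24.
∠T = ∠num − ∠den = 23.962° − (114.62°) = -90.66°.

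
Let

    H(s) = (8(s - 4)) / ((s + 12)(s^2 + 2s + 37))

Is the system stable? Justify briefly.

stable

The poles can be read from the denominator factors: s = -12, -1 + 6j, -1 - 6j.
Since all poles lie strictly in the left half-plane, the system is stable.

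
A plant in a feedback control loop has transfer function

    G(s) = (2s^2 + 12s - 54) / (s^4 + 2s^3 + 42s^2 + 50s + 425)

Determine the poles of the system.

s = ±5j, -1 ± 4j

The poles are the roots of the denominator s^4 + 2s^3 + 42s^2 + 50s + 425 = 0.
No real roots exist; factor into two real quadratics: (s^2 + 25)(s^2 + 2s + 17) = 0.
Each quadratic gives a conjugate pair via the quadratic formula.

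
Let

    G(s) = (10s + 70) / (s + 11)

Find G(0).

G(0) = 70/11 ≈ 6.364

Set s = 0: G(0) = (70) / (11) = 70/11.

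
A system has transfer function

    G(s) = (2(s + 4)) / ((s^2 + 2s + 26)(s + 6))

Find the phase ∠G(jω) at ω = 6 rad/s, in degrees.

∠G(j6) ≈ -118.5°

At s = j6: numerator = 8 + j12, denominator = -132 + j12.
∠G = ∠num − ∠den = 56.310° − (174.81°) = -118.5°.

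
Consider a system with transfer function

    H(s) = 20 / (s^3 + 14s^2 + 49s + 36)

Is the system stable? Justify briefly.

stable

The denominator s^3 + 14s^2 + 49s + 36 factors as (s + 1)(s + 4)(s + 9), giving poles at s = -1, -4, -9.
Since all poles lie strictly in the left half-plane, the system is stable.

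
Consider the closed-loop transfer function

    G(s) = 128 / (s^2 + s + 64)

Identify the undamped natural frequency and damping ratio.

Compare the denominator to the standard form s^2 + 2ζωₙs + ωₙ².
ωₙ² = 64, so ωₙ = 8 rad/s.
2ζωₙ = 1, so ζ = 1/(2·8) = 0.0625.
With ζ = 0.0625 the response is underdamped.

ωₙ = 8 rad/s, ζ = 0.0625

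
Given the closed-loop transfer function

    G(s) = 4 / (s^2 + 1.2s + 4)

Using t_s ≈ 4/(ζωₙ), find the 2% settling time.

t_s ≈ 6.667 s

Comparing s^2 + 1.2s + 4 to s^2 + 2ζωₙs + ωₙ²: ωₙ = 2 rad/s and ζ = 1.2/(2·2) = 0.3.
ζωₙ = 1.2/2 = 0.6, so t_s ≈ 4/(ζωₙ) = 4/0.6 ≈ 6.667 s.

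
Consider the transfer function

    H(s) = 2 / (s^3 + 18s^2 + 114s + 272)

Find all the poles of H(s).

s = -5 ± 3j, -8

The poles are the roots of the denominator s^3 + 18s^2 + 114s + 272 = 0.
Trying s = -8: the polynomial evaluates to 0, so (s + 8) is a factor.
Dividing out leaves s^2 + 10s + 34 = 0.
The quadratic formula then gives s = -5 ± 3j.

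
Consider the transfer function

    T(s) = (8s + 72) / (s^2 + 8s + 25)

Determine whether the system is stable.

The denominator s^2 + 8s + 25 factors as (s^2 + 8s + 25), giving poles at s = -4 ± 3j.
Since all poles lie strictly in the left half-plane, the system is stable.

stable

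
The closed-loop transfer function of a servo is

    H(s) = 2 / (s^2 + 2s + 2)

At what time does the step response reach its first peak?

t_p ≈ 3.142 s

Comparing s^2 + 2s + 2 to s^2 + 2ζωₙs + ωₙ²: ωₙ = √2 ≈ 1.414 rad/s and ζ = 2/(2·√2) ≈ 0.7071.
ζωₙ = 2/2 = 1, so ω_d = ωₙ√(1−ζ²) = √(ωₙ² − (ζωₙ)²) = √(2 − 1²) = √1 = 1 rad/s.
t_p = π/ω_d = π/1 ≈ 3.142 s.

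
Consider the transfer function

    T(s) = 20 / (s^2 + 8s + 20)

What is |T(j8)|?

Substitute s = j8: numerator = 20, denominator = -44 + j64.
|T(j8)| = |20| / |-44 + j64| = 20 / 77.666 ≈ 0.2575.

|T(j8)| ≈ 0.2575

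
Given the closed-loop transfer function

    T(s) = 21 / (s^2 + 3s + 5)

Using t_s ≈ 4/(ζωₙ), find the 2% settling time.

Comparing s^2 + 3s + 5 to s^2 + 2ζωₙs + ωₙ²: ωₙ = √5 ≈ 2.236 rad/s and ζ = 3/(2·√5) ≈ 0.6708.
ζωₙ = 3/2 = 1.5, so t_s ≈ 4/(ζωₙ) = 4/1.5 ≈ 2.667 s.

t_s ≈ 2.667 s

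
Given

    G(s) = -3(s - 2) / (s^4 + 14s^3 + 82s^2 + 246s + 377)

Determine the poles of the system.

The poles are the roots of the denominator s^4 + 14s^3 + 82s^2 + 246s + 377 = 0.
No real roots exist; factor into two real quadratics: (s^2 + 4s + 13)(s^2 + 10s + 29) = 0.
Each quadratic gives a conjugate pair via the quadratic formula.

s = -2 ± 3j, -5 ± 2j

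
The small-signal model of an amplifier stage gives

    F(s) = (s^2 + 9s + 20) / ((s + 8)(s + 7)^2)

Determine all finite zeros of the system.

s = -4, -5

Set the numerator to zero: s^2 + 9s + 20 = 0.
Factoring: (s + 4)(s + 5) = 0.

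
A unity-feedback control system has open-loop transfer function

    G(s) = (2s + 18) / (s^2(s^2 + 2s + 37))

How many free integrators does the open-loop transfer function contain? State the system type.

Type 2

The denominator has 2 factors of s at the origin (free integrators), so this is a Type 2 system.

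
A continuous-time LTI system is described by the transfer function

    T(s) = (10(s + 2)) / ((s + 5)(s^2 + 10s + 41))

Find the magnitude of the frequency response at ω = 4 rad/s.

Substitute s = j4: numerator = 20 + j40, denominator = -35 + j300.
|T(j4)| = |20 + j40| / |-35 + j300| = 44.721 / 302.03 ≈ 0.1481.

|T(j4)| ≈ 0.1481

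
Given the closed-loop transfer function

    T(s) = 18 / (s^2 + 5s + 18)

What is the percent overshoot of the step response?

%OS ≈ 10.1%

Comparing s^2 + 5s + 18 to s^2 + 2ζωₙs + ωₙ²: ωₙ = √18 ≈ 4.243 rad/s and ζ = 5/(2·√18) ≈ 0.5893.
%OS = 100·exp(−πζ/√(1−ζ²)) = 100·exp(−π·0.5893/√(1−0.5893²)) ≈ 10.1%.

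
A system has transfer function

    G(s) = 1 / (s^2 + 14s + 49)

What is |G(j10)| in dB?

|G(j10)|_dB ≈ -43.5 dB

Substitute s = j10: numerator = 1, denominator = -51 + j140.
|G(j10)| = |1| / |-51 + j140| = 1 / 149 ≈ 0.006711.
In decibels: 20·log₁₀(0.006711) ≈ -43.5 dB.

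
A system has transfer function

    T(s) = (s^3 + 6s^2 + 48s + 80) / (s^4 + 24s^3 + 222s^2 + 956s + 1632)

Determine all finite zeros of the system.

Set the numerator to zero: s^3 + 6s^2 + 48s + 80 = 0.
Factoring: (s^2 + 4s + 40)(s + 2) = 0.

s = -2 ± 6j, -2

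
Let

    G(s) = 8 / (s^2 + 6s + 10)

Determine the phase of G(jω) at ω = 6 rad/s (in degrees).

At s = j6: numerator = 8, denominator = -26 + j36.
∠G = ∠num − ∠den = 0° − (125.84°) = -125.8°.

∠G(j6) ≈ -125.8°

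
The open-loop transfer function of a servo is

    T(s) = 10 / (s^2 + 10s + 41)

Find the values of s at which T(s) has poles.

The poles are the roots of the denominator s^2 + 10s + 41 = 0.
Using the quadratic formula: s = (-10 ± √(-64))/2 = -5 ± 4j.

s = -5 ± 4j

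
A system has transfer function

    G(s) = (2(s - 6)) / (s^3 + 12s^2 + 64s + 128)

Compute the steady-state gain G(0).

G(0) = -3/32 ≈ -0.09375

Set s = 0: G(0) = (-12) / (128) = -3/32.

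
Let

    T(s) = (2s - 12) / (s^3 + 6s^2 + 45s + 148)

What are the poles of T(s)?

s = -1 ± 6j, -4

The poles are the roots of the denominator s^3 + 6s^2 + 45s + 148 = 0.
Trying s = -4: the polynomial evaluates to 0, so (s + 4) is a factor.
Dividing out leaves s^2 + 2s + 37 = 0.
The quadratic formula then gives s = -1 ± 6j.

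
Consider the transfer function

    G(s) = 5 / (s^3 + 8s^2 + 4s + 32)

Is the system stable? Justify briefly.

marginally stable

The denominator s^3 + 8s^2 + 4s + 32 factors as (s^2 + 4)(s + 8), giving poles at s = ±2j, -8.
Since the simple pole(s) at s = 2j, -2j lie on the jω-axis with none in the right half-plane, the system is marginally stable.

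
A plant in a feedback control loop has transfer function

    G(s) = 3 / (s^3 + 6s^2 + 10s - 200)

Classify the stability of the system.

The denominator s^3 + 6s^2 + 10s - 200 factors as (s^2 + 10s + 50)(s - 4), giving poles at s = -5 + 5j, -5 - 5j, 4.
Since the pole(s) at s = 4 lie in the right half-plane, the system is unstable.

unstable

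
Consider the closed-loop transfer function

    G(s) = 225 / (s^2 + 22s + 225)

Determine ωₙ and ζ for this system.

Compare the denominator to the standard form s^2 + 2ζωₙs + ωₙ².
ωₙ² = 225, so ωₙ = 15 rad/s.
2ζωₙ = 22, so ζ = 22/(2·15) ≈ 0.7333.
With ζ = 0.7333 the response is underdamped.

ωₙ = 15 rad/s, ζ ≈ 0.7333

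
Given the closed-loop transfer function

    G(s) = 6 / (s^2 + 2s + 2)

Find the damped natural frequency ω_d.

Comparing s^2 + 2s + 2 to s^2 + 2ζωₙs + ωₙ²: ωₙ = √2 ≈ 1.414 rad/s and ζ = 2/(2·√2) ≈ 0.7071.
ζωₙ = 2/2 = 1, so ω_d = ωₙ√(1−ζ²) = √(ωₙ² − (ζωₙ)²) = √(2 − 1²) = √1 = 1 rad/s.

ω_d = 1 rad/s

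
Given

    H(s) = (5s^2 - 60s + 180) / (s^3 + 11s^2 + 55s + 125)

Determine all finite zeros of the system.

s = 6, 6

Set the numerator to zero: 5s^2 - 60s + 180 = 0, i.e. 5·(s^2 - 12s + 36) = 0.
Factoring: (s - 6)^2 = 0.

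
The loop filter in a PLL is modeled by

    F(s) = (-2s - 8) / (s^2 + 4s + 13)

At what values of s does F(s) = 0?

Set the numerator to zero: -2s - 8 = 0, i.e. -2·(s + 4) = 0.
So s = -4.

s = -4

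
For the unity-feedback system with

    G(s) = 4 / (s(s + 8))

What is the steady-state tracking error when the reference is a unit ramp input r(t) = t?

e_ss = 2

G(s) has one pole at the origin.
This is a Type 1 system. Kv = lim_{s→0} s·G(s) = 4/8 = 1/2.
e_ss = 1/Kv = 1/(1/2) = 2.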